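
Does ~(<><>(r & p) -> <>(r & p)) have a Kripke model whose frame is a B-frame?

1. ~(<><>(r & p) -> <>(r & p)), 0
2. <><>(r & p), 0   [~->-rule on 1]
3. ~<>(r & p), 0   [~->-rule on 1]
4. ~(r & p), 0   [~<>-rule on 3 via 0R0]
5. ~p, 0   [~&-rule on 4 (branches; this branch)]
6. <>(r & p), 1   [<>-rule on 2: fresh world 1, 0R1]
7. ~(r & p), 1   [~<>-rule on 3 via 0R1]
8. ~p, 1   [~&-rule on 7 (branches; this branch)]
9. r & p, 2   [<>-rule on 6: fresh world 2, 1R2]
10. r, 2   [&-rule on 9]
11. p, 2   [&-rule on 9]
Accessibility: 0R0, 0R1, 1R0, 1R1, 1R2, 2R1, 2R2

Yes, satisfiable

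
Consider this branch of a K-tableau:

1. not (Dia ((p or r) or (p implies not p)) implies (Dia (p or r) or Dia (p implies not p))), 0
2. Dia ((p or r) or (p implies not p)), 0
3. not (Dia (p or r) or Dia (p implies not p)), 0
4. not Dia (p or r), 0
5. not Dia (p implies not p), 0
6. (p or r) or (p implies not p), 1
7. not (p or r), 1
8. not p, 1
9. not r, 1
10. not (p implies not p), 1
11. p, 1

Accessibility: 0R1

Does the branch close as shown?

Both p and not p appear at 1.

Yes, closed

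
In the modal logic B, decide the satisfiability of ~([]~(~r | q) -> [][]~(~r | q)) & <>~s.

Satisfiable

1. ~([]~(~r | q) -> [][]~(~r | q)) & <>~s, w0
2. ~([]~(~r | q) -> [][]~(~r | q)), w0   [&-rule on 1]
3. <>~s, w0   [&-rule on 1]
4. []~(~r | q), w0   [~->-rule on 2]
5. ~[][]~(~r | q), w0   [~->-rule on 2]
6. ~(~r | q), w0   [[]-rule on 4 via w0Rw0]
7. r, w0   [~|-rule on 6]
8. ~q, w0   [~|-rule on 6]
9. ~s, w1   [<>-rule on 3: fresh world w1, w0Rw1]
10. ~(~r | q), w1   [[]-rule on 4 via w0Rw1]
11. r, w1   [~|-rule on 10]
12. ~q, w1   [~|-rule on 10]
13. ~[]~(~r | q), w2   [~[]-rule on 5: fresh world w2, w0Rw2]
14. ~(~r | q), w2   [[]-rule on 4 via w0Rw2]
15. r, w2   [~|-rule on 14]
16. ~q, w2   [~|-rule on 14]
17. ~r | q, w3   [~[]-rule on 13: fresh world w3, w2Rw3]
18. q, w3   [|-rule on 17 (branches; this branch)]
Accessibility: w0Rw0, w0Rw1, w0Rw2, w1Rw0, w1Rw1, w2Rw0, w2Rw2, w2Rw3, w3Rw2, w3Rw3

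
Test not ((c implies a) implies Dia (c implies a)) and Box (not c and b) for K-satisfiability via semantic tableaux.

Yes, satisfiable

1. not ((c implies a) implies Dia (c implies a)) and Box (not c and b), u
2. not ((c implies a) implies Dia (c implies a)), u
3. Box (not c and b), u
4. c implies a, u
5. not Dia (c implies a), u
6. a, u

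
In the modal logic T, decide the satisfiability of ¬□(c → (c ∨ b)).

1. ¬□(c → (c ∨ b)), 0
2. ¬(c → (c ∨ b)), 1   [¬□-rule on 1: fresh world 1, 0R1]
3. c, 1   [¬→-rule on 2]
4. ¬(c ∨ b), 1   [¬→-rule on 2]
5. ¬c, 1   [¬∨-rule on 4]
6. ¬b, 1   [¬∨-rule on 4]
Accessibility: 0R0, 0R1, 1R1
Branch closes: c and ¬c both at 1.
(One branch shown.) All branches close.

Unsatisfiable (every branch closes)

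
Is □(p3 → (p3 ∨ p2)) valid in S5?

Valid

Tableau for the negation ¬□(p3 → (p3 ∨ p2)):
1. ¬□(p3 → (p3 ∨ p2)), u
2. ¬(p3 → (p3 ∨ p2)), v
3. p3, v
4. ¬(p3 ∨ p2), v
5. ¬p3, v
6. ¬p2, v
Accessibility: uRu, uRv, vRu, vRv
Branch closes: p3 and ¬p3 both at v.
Every branch of the negation's tableau closes; the branch above is one of them.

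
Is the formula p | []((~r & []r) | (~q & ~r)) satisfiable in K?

Satisfiable

1. p | []((~r & []r) | (~q & ~r)), u
2. []((~r & []r) | (~q & ~r)), u   [|-rule on 1 (branches; this branch)]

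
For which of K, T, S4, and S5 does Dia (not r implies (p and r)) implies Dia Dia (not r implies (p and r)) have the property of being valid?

T-tableau for the negation not (Dia (not r implies (p and r)) implies Dia Dia (not r implies (p and r))):
1. not (Dia (not r implies (p and r)) implies Dia Dia (not r implies (p and r))), u
2. Dia (not r implies (p and r)), u
3. not Dia Dia (not r implies (p and r)), u
4. not Dia (not r implies (p and r)), u
5. not (not r implies (p and r)), u
6. not r, u
7. not (p and r), u
8. not r implies (p and r), v
9. not Dia (not r implies (p and r)), v
10. not (not r implies (p and r)), v
11. not r, v
12. not (p and r), v
13. p and r, v
14. p, v
15. r, v
Accessibility: uRu, uRv, vRv
Branch closes: r and not r both at v.
Every branch closes (one shown): valid in T, hence also in S4, S5 (every theorem of T is a theorem of S4 and S5).
K-tableau for the negation not (Dia (not r implies (p and r)) implies Dia Dia (not r implies (p and r))):
1. not (Dia (not r implies (p and r)) implies Dia Dia (not r implies (p and r))), u
2. Dia (not r implies (p and r)), u
3. not Dia Dia (not r implies (p and r)), u
4. not r implies (p and r), v
5. not Dia (not r implies (p and r)), v
6. p and r, v
7. p, v
8. r, v
Accessibility: uRv
Complete open branch: countermodel on a K-frame, so not valid in K.

T, S4, S5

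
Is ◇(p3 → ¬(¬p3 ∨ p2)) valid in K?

Tableau for the negation ¬◇(p3 → ¬(¬p3 ∨ p2)):
1. ¬◇(p3 → ¬(¬p3 ∨ p2)), w0
The negation has an open branch (countermodel exists).

Invalid (countermodel exists)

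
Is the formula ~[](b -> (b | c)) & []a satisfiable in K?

1. ~[](b -> (b | c)) & []a, u
2. ~[](b -> (b | c)), u
3. []a, u
4. ~(b -> (b | c)), v
5. b, v
6. ~(b | c), v
7. ~b, v
8. ~c, v
Accessibility: uRv
Branch closes: b and ~b both at v.
(One branch shown.) All branches close.

Unsatisfiable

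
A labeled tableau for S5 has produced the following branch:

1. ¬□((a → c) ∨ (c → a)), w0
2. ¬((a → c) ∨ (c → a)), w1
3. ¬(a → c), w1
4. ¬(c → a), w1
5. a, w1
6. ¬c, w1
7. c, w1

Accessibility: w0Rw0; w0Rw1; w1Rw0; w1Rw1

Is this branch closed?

Both c and ¬c appear at w1.

Yes, closed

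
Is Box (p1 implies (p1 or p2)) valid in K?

Valid in K

Tableau for the negation not Box (p1 implies (p1 or p2)):
1. not Box (p1 implies (p1 or p2)), w0
2. not (p1 implies (p1 or p2)), w1   [neg-Box-rule on 1: fresh world w1, w0Rw1]
3. p1, w1   [neg-implies-rule on 2]
4. not (p1 or p2), w1   [neg-implies-rule on 2]
5. not p1, w1   [neg-or-rule on 4]
6. not p2, w1   [neg-or-rule on 4]
Accessibility: w0Rw1
Branch closes: p1 and not p1 both at w1.
Every branch of the negation's tableau closes; the branch above is one of them.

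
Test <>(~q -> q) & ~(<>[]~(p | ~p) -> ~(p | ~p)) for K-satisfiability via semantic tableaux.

1. <>(~q -> q) & ~(<>[]~(p | ~p) -> ~(p | ~p)), 0
2. <>(~q -> q), 0   [&-rule on 1]
3. ~(<>[]~(p | ~p) -> ~(p | ~p)), 0   [&-rule on 1]
4. <>[]~(p | ~p), 0   [~->-rule on 3]
5. p | ~p, 0   [~->-rule on 3]
6. ~p, 0   [|-rule on 5 (branches; this branch)]
7. ~q -> q, 1   [<>-rule on 2: fresh world 1, 0R1]
8. q, 1   [->-rule on 7 (branches; this branch)]
9. []~(p | ~p), 2   [<>-rule on 4: fresh world 2, 0R2]
Accessibility: 0R1, 0R2

Yes, satisfiable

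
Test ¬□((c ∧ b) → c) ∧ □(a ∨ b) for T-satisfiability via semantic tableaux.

1. ¬□((c ∧ b) → c) ∧ □(a ∨ b), w0
2. ¬□((c ∧ b) → c), w0
3. □(a ∨ b), w0
4. a ∨ b, w0
5. b, w0
6. ¬((c ∧ b) → c), w1
7. c ∧ b, w1
8. ¬c, w1
9. c, w1
10. b, w1
Accessibility: w0Rw0, w0Rw1, w1Rw1
Branch closes: c and ¬c both at w1.
Every branch closes; the branch above is one of them.

No, unsatisfiable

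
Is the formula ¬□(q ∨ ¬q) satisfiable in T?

1. ¬□(q ∨ ¬q), w0
2. ¬(q ∨ ¬q), w1
3. ¬q, w1
4. q, w1
Accessibility: w0Rw0, w0Rw1, w1Rw1
Branch closes: q and ¬q both at w1.
(One branch shown.) All branches close.

Unsatisfiable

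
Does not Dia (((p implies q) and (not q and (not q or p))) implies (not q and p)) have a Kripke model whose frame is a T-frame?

1. not Dia (((p implies q) and (not q and (not q or p))) implies (not q and p)), 0
2. not (((p implies q) and (not q and (not q or p))) implies (not q and p)), 0
3. (p implies q) and (not q and (not q or p)), 0
4. not (not q and p), 0
5. p implies q, 0
6. not q and (not q or p), 0
7. not q, 0
8. not q or p, 0
9. not p, 0
Accessibility: 0R0

Satisfiable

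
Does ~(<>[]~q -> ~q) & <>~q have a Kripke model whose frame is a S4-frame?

Satisfiable (open branch found)

1. ~(<>[]~q -> ~q) & <>~q, 0
2. ~(<>[]~q -> ~q), 0
3. <>~q, 0
4. <>[]~q, 0
5. q, 0
6. ~q, 1
7. []~q, 2
8. ~q, 2
Accessibility: 0R0, 0R1, 0R2, 1R1, 2R2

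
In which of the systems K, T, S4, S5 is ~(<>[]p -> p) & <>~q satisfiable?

S4-tableau for the formula:
1. ~(<>[]p -> p) & <>~q, 0
2. ~(<>[]p -> p), 0
3. <>~q, 0
4. <>[]p, 0
5. ~p, 0
6. ~q, 1
7. []p, 2
8. p, 2
Accessibility: 0R0, 0R1, 0R2, 1R1, 2R2
Complete open branch: satisfiable in S4, hence also in K, T (this S4-model is also a K-model and a T-model).
S5-tableau for the formula:
1. ~(<>[]p -> p) & <>~q, 0
2. ~(<>[]p -> p), 0
3. <>~q, 0
4. <>[]p, 0
5. ~p, 0
6. ~q, 1
7. []p, 2
8. p, 0
Accessibility: 0R0, 0R1, 0R2, 1R0, 1R1, 1R2, 2R0, 2R1, 2R2
Branch closes: p and ~p both at 0.
Every branch closes (one shown): unsatisfiable in S5.

K, T, S4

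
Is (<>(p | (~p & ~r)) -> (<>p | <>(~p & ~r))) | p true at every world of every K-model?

Valid

Tableau for the negation ~((<>(p | (~p & ~r)) -> (<>p | <>(~p & ~r))) | p):
1. ~((<>(p | (~p & ~r)) -> (<>p | <>(~p & ~r))) | p), w0
2. ~(<>(p | (~p & ~r)) -> (<>p | <>(~p & ~r))), w0
3. ~p, w0
4. <>(p | (~p & ~r)), w0
5. ~(<>p | <>(~p & ~r)), w0
6. ~<>p, w0
7. ~<>(~p & ~r), w0
8. p | (~p & ~r), w1
9. ~p, w1
10. ~(~p & ~r), w1
11. ~p & ~r, w1
12. ~r, w1
13. r, w1
Accessibility: w0Rw1
Branch closes: r and ~r both at w1.
All branches of the negation close; one closing branch shown above.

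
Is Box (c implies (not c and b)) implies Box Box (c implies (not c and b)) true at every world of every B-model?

Tableau for the negation not (Box (c implies (not c and b)) implies Box Box (c implies (not c and b))):
1. not (Box (c implies (not c and b)) implies Box Box (c implies (not c and b))), u
2. Box (c implies (not c and b)), u   [neg-implies-rule on 1]
3. not Box Box (c implies (not c and b)), u   [neg-implies-rule on 1]
4. c implies (not c and b), u   [Box-rule on 2 via uRu]
5. not c and b, u   [implies-rule on 4 (branches; this branch)]
6. not c, u   [and-rule on 5]
7. b, u   [and-rule on 5]
8. not Box (c implies (not c and b)), v   [neg-Box-rule on 3: fresh world v, uRv]
9. c implies (not c and b), v   [Box-rule on 2 via uRv]
10. not c and b, v   [implies-rule on 9 (branches; this branch)]
11. not c, v   [and-rule on 10]
12. b, v   [and-rule on 10]
13. not (c implies (not c and b)), w   [neg-Box-rule on 8: fresh world w, vRw]
14. c, w   [neg-implies-rule on 13]
15. not (not c and b), w   [neg-implies-rule on 13]
16. not b, w   [neg-and-rule on 15 (branches; this branch)]
Accessibility: uRu, uRv, vRu, vRv, vRw, wRv, wRw
The negation has an open branch (countermodel exists).

Invalid (countermodel exists)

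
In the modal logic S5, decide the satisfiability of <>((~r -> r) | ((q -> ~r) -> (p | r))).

1. <>((~r -> r) | ((q -> ~r) -> (p | r))), w0
2. (~r -> r) | ((q -> ~r) -> (p | r)), w1
3. (q -> ~r) -> (p | r), w1
4. p | r, w1
5. r, w1
Accessibility: w0Rw0, w0Rw1, w1Rw0, w1Rw1

Satisfiable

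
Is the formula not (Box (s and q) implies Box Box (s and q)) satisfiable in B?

Satisfiable (open branch found)

1. not (Box (s and q) implies Box Box (s and q)), w0
2. Box (s and q), w0
3. not Box Box (s and q), w0
4. s and q, w0
5. s, w0
6. q, w0
7. not Box (s and q), w1
8. s and q, w1
9. s, w1
10. q, w1
11. not (s and q), w2
12. not q, w2
Accessibility: w0Rw0, w0Rw1, w1Rw0, w1Rw1, w1Rw2, w2Rw1, w2Rw2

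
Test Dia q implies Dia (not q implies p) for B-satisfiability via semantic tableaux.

Satisfiable (open branch found)

1. Dia q implies Dia (not q implies p), 0
2. Dia (not q implies p), 0   [implies-rule on 1 (branches; this branch)]
3. not q implies p, 1   [Dia-rule on 2: fresh world 1, 0R1]
4. p, 1   [implies-rule on 3 (branches; this branch)]
Accessibility: 0R0, 0R1, 1R0, 1R1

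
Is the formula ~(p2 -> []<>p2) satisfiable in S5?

1. ~(p2 -> []<>p2), w0
2. p2, w0
3. ~[]<>p2, w0
4. ~<>p2, w1
5. ~p2, w0
Accessibility: w0Rw0, w0Rw1, w1Rw0, w1Rw1
Branch closes: p2 and ~p2 both at w0.
(One branch shown.) All branches close.

Unsatisfiable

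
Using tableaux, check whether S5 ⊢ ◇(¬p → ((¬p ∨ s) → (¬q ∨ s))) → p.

Invalid (countermodel exists)

Tableau for the negation ¬(◇(¬p → ((¬p ∨ s) → (¬q ∨ s))) → p):
1. ¬(◇(¬p → ((¬p ∨ s) → (¬q ∨ s))) → p), u
2. ◇(¬p → ((¬p ∨ s) → (¬q ∨ s))), u
3. ¬p, u
4. ¬p → ((¬p ∨ s) → (¬q ∨ s)), v
5. (¬p ∨ s) → (¬q ∨ s), v
6. ¬q ∨ s, v
7. s, v
Accessibility: uRu, uRv, vRu, vRv
The negation has an open branch (countermodel exists).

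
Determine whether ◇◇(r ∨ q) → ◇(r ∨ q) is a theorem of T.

Tableau for the negation ¬(◇◇(r ∨ q) → ◇(r ∨ q)):
1. ¬(◇◇(r ∨ q) → ◇(r ∨ q)), u
2. ◇◇(r ∨ q), u   [¬→-rule on 1]
3. ¬◇(r ∨ q), u   [¬→-rule on 1]
4. ¬(r ∨ q), u   [¬◇-rule on 3 via uRu]
5. ¬r, u   [¬∨-rule on 4]
6. ¬q, u   [¬∨-rule on 4]
7. ◇(r ∨ q), v   [◇-rule on 2: fresh world v, uRv]
8. ¬(r ∨ q), v   [¬◇-rule on 3 via uRv]
9. ¬r, v   [¬∨-rule on 8]
10. ¬q, v   [¬∨-rule on 8]
11. r ∨ q, w   [◇-rule on 7: fresh world w, vRw]
12. q, w   [∨-rule on 11 (branches; this branch)]
Accessibility: uRu, uRv, vRv, vRw, wRw
The negation has an open branch (countermodel exists).

Not valid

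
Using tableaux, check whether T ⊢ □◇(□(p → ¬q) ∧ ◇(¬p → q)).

Tableau for the negation ¬□◇(□(p → ¬q) ∧ ◇(¬p → q)):
1. ¬□◇(□(p → ¬q) ∧ ◇(¬p → q)), u
2. ¬◇(□(p → ¬q) ∧ ◇(¬p → q)), v
3. ¬(□(p → ¬q) ∧ ◇(¬p → q)), v
4. ¬◇(¬p → q), v
5. ¬(¬p → q), v
6. ¬p, v
7. ¬q, v
Accessibility: uRu, uRv, vRv
The negation has an open branch (countermodel exists).

Not valid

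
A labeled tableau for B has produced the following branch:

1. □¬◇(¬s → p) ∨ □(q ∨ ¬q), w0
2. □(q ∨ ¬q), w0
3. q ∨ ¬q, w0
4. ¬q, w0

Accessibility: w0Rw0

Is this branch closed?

There is no literal clash: for every atom and world, at most one sign appears.

No, open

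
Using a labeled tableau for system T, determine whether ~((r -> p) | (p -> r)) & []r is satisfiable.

Unsatisfiable

1. ~((r -> p) | (p -> r)) & []r, u
2. ~((r -> p) | (p -> r)), u
3. []r, u
4. ~(r -> p), u
5. ~(p -> r), u
6. r, u
7. ~p, u
8. p, u
9. ~r, u
Accessibility: uRu
Branch closes: p and ~p both at u.
All branches of the tableau close; one closing branch shown above.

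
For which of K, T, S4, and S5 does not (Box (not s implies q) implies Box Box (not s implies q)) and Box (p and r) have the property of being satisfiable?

K, T

T-tableau for the formula:
1. not (Box (not s implies q) implies Box Box (not s implies q)) and Box (p and r), w0
2. not (Box (not s implies q) implies Box Box (not s implies q)), w0
3. Box (p and r), w0
4. Box (not s implies q), w0
5. not Box Box (not s implies q), w0
6. p and r, w0
7. p, w0
8. r, w0
9. not s implies q, w0
10. q, w0
11. not Box (not s implies q), w1
12. p and r, w1
13. p, w1
14. r, w1
15. not s implies q, w1
16. q, w1
17. not (not s implies q), w2
18. not s, w2
19. not q, w2
Accessibility: w0Rw0, w0Rw1, w1Rw1, w1Rw2, w2Rw2
Complete open branch: satisfiable in T, hence also in K (this T-model is also a K-model).
S4-tableau for the formula:
1. not (Box (not s implies q) implies Box Box (not s implies q)) and Box (p and r), w0
2. not (Box (not s implies q) implies Box Box (not s implies q)), w0
3. Box (p and r), w0
4. Box (not s implies q), w0
5. not Box Box (not s implies q), w0
6. p and r, w0
7. p, w0
8. r, w0
9. not s implies q, w0
10. q, w0
11. not Box (not s implies q), w1
12. p and r, w1
13. p, w1
14. r, w1
15. not s implies q, w1
16. q, w1
17. not (not s implies q), w2
18. not s, w2
19. not q, w2
20. p and r, w2
21. p, w2
22. r, w2
23. not s implies q, w2
24. q, w2
Accessibility: w0Rw0, w0Rw1, w0Rw2, w1Rw1, w1Rw2, w2Rw2
Branch closes: q and not q both at w2.
Every branch closes (one shown): unsatisfiable in S4, hence also in S5 (every S5-frame is an S4-frame).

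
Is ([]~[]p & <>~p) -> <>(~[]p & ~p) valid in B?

Valid

Tableau for the negation ~(([]~[]p & <>~p) -> <>(~[]p & ~p)):
1. ~(([]~[]p & <>~p) -> <>(~[]p & ~p)), 0
2. []~[]p & <>~p, 0
3. ~<>(~[]p & ~p), 0
4. []~[]p, 0
5. <>~p, 0
6. ~(~[]p & ~p), 0
7. ~[]p, 0
8. p, 0
9. ~p, 1
10. ~(~[]p & ~p), 1
11. ~[]p, 1
12. []p, 1
13. p, 1
Accessibility: 0R0, 0R1, 1R0, 1R1
Branch closes: p and ~p both at 1.
Every branch of the negation's tableau closes; the branch above is one of them.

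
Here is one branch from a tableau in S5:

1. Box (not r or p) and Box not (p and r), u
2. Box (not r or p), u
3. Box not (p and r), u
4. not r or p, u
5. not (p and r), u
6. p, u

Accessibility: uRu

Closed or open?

No atom appears with both signs at the same world.

No, open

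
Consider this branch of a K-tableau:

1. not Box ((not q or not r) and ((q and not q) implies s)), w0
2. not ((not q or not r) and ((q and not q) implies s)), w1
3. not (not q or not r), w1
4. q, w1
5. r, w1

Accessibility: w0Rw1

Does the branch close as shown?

No world carries both an atom and its negation.

Not closed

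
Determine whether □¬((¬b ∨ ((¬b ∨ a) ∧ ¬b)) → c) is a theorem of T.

Tableau for the negation ¬□¬((¬b ∨ ((¬b ∨ a) ∧ ¬b)) → c):
1. ¬□¬((¬b ∨ ((¬b ∨ a) ∧ ¬b)) → c), u
2. (¬b ∨ ((¬b ∨ a) ∧ ¬b)) → c, v   [¬□-rule on 1: fresh world v, uRv]
3. c, v   [→-rule on 2 (branches; this branch)]
Accessibility: uRu, uRv, vRv
The negation has an open branch (countermodel exists).

Invalid (countermodel exists)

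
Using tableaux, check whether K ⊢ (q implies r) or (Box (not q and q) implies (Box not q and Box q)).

Yes, valid

Tableau for the negation not ((q implies r) or (Box (not q and q) implies (Box not q and Box q))):
1. not ((q implies r) or (Box (not q and q) implies (Box not q and Box q))), 0
2. not (q implies r), 0   [neg-or-rule on 1]
3. not (Box (not q and q) implies (Box not q and Box q)), 0   [neg-or-rule on 1]
4. q, 0   [neg-implies-rule on 2]
5. not r, 0   [neg-implies-rule on 2]
6. Box (not q and q), 0   [neg-implies-rule on 3]
7. not (Box not q and Box q), 0   [neg-implies-rule on 3]
8. not Box q, 0   [neg-and-rule on 7 (branches; this branch)]
9. not q, 1   [neg-Box-rule on 8: fresh world 1, 0R1]
10. not q and q, 1   [Box-rule on 6 via 0R1]
11. q, 1   [and-rule on 10]
Accessibility: 0R1
Branch closes: q and not q both at 1.
All branches of the negation close; one closing branch shown above.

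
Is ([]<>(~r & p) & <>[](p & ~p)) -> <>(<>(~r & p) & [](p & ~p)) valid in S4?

Tableau for the negation ~(([]<>(~r & p) & <>[](p & ~p)) -> <>(<>(~r & p) & [](p & ~p))):
1. ~(([]<>(~r & p) & <>[](p & ~p)) -> <>(<>(~r & p) & [](p & ~p))), 0
2. []<>(~r & p) & <>[](p & ~p), 0
3. ~<>(<>(~r & p) & [](p & ~p)), 0
4. []<>(~r & p), 0
5. <>[](p & ~p), 0
6. ~(<>(~r & p) & [](p & ~p)), 0
7. <>(~r & p), 0
8. ~<>(~r & p), 0
9. ~(~r & p), 0
10. ~p, 0
11. [](p & ~p), 1
12. ~(<>(~r & p) & [](p & ~p)), 1
13. <>(~r & p), 1
14. ~(~r & p), 1
15. p & ~p, 1
16. p, 1
17. ~p, 1
Accessibility: 0R0, 0R1, 1R1
Branch closes: p and ~p both at 1.
Every branch of the negation's tableau closes; the branch above is one of them.

Valid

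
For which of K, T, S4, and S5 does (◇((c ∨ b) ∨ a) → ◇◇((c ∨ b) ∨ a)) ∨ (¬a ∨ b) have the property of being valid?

T, S4, S5

T-tableau for the negation ¬((◇((c ∨ b) ∨ a) → ◇◇((c ∨ b) ∨ a)) ∨ (¬a ∨ b)):
1. ¬((◇((c ∨ b) ∨ a) → ◇◇((c ∨ b) ∨ a)) ∨ (¬a ∨ b)), u
2. ¬(◇((c ∨ b) ∨ a) → ◇◇((c ∨ b) ∨ a)), u   [¬∨-rule on 1]
3. ¬(¬a ∨ b), u   [¬∨-rule on 1]
4. ◇((c ∨ b) ∨ a), u   [¬→-rule on 2]
5. ¬◇◇((c ∨ b) ∨ a), u   [¬→-rule on 2]
6. a, u   [¬∨-rule on 3]
7. ¬b, u   [¬∨-rule on 3]
8. ¬◇((c ∨ b) ∨ a), u   [¬◇-rule on 5 via uRu]
9. ¬((c ∨ b) ∨ a), u   [¬◇-rule on 8 via uRu]
10. ¬(c ∨ b), u   [¬∨-rule on 9]
11. ¬a, u   [¬∨-rule on 9]
Accessibility: uRu
Branch closes: a and ¬a both at u.
Every branch closes (one shown): valid in T, hence also in S4, S5 (every theorem of T is a theorem of S4 and S5).
K-tableau for the negation ¬((◇((c ∨ b) ∨ a) → ◇◇((c ∨ b) ∨ a)) ∨ (¬a ∨ b)):
1. ¬((◇((c ∨ b) ∨ a) → ◇◇((c ∨ b) ∨ a)) ∨ (¬a ∨ b)), u
2. ¬(◇((c ∨ b) ∨ a) → ◇◇((c ∨ b) ∨ a)), u   [¬∨-rule on 1]
3. ¬(¬a ∨ b), u   [¬∨-rule on 1]
4. ◇((c ∨ b) ∨ a), u   [¬→-rule on 2]
5. ¬◇◇((c ∨ b) ∨ a), u   [¬→-rule on 2]
6. a, u   [¬∨-rule on 3]
7. ¬b, u   [¬∨-rule on 3]
8. (c ∨ b) ∨ a, v   [◇-rule on 4: fresh world v, uRv]
9. ¬◇((c ∨ b) ∨ a), v   [¬◇-rule on 5 via uRv]
10. a, v   [∨-rule on 8 (branches; this branch)]
Accessibility: uRv
Complete open branch: countermodel on a K-frame, so not valid in K.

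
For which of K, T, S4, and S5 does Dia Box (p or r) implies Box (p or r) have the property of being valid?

S5-tableau for the negation not (Dia Box (p or r) implies Box (p or r)):
1. not (Dia Box (p or r) implies Box (p or r)), u
2. Dia Box (p or r), u   [neg-implies-rule on 1]
3. not Box (p or r), u   [neg-implies-rule on 1]
4. Box (p or r), v   [Dia-rule on 2: fresh world v, uRv]
5. p or r, u   [Box-rule on 4 via vRu]
6. p or r, v   [Box-rule on 4 via vRv]
7. r, u   [or-rule on 5 (branches; this branch)]
8. r, v   [or-rule on 6 (branches; this branch)]
9. not (p or r), w   [neg-Box-rule on 3: fresh world w, uRw]
10. not p, w   [neg-or-rule on 9]
11. not r, w   [neg-or-rule on 9]
12. p or r, w   [Box-rule on 4 via vRw]
13. r, w   [or-rule on 12 (branches; this branch)]
Accessibility: uRu, uRv, uRw, vRu, vRv, vRw, wRu, wRv, wRw
Branch closes: r and not r both at w.
Every branch closes (one shown): valid in S5.
S4-tableau for the negation not (Dia Box (p or r) implies Box (p or r)):
1. not (Dia Box (p or r) implies Box (p or r)), u
2. Dia Box (p or r), u   [neg-implies-rule on 1]
3. not Box (p or r), u   [neg-implies-rule on 1]
4. Box (p or r), v   [Dia-rule on 2: fresh world v, uRv]
5. p or r, v   [Box-rule on 4 via vRv]
6. r, v   [or-rule on 5 (branches; this branch)]
7. not (p or r), w   [neg-Box-rule on 3: fresh world w, uRw]
8. not p, w   [neg-or-rule on 7]
9. not r, w   [neg-or-rule on 7]
Accessibility: uRu, uRv, uRw, vRv, wRw
Complete open branch: countermodel on an S4-frame, so not valid in S4, nor in K, T (the same frame is also a K-frame and a T-frame).

S5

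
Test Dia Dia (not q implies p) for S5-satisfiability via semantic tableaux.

Yes, satisfiable

1. Dia Dia (not q implies p), u
2. Dia (not q implies p), v   [Dia-rule on 1: fresh world v, uRv]
3. not q implies p, w   [Dia-rule on 2: fresh world w, vRw]
4. p, w   [implies-rule on 3 (branches; this branch)]
Accessibility: uRu, uRv, uRw, vRu, vRv, vRw, wRu, wRv, wRw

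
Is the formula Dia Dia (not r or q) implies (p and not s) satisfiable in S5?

1. Dia Dia (not r or q) implies (p and not s), u
2. p and not s, u
3. p, u
4. not s, u
Accessibility: uRu

Yes, satisfiable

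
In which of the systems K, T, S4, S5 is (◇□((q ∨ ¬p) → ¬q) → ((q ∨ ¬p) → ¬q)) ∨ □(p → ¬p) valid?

S4-tableau for the negation ¬((◇□((q ∨ ¬p) → ¬q) → ((q ∨ ¬p) → ¬q)) ∨ □(p → ¬p)):
1. ¬((◇□((q ∨ ¬p) → ¬q) → ((q ∨ ¬p) → ¬q)) ∨ □(p → ¬p)), u
2. ¬(◇□((q ∨ ¬p) → ¬q) → ((q ∨ ¬p) → ¬q)), u
3. ¬□(p → ¬p), u
4. ◇□((q ∨ ¬p) → ¬q), u
5. ¬((q ∨ ¬p) → ¬q), u
6. q ∨ ¬p, u
7. q, u
8. ¬p, u
9. ¬(p → ¬p), v
10. p, v
11. □((q ∨ ¬p) → ¬q), w
12. (q ∨ ¬p) → ¬q, w
13. ¬q, w
Accessibility: uRu, uRv, uRw, vRv, wRw
Complete open branch: countermodel on an S4-frame, so not valid in S4, nor in K, T (the same frame is also a K-frame and a T-frame).
S5-tableau for the negation ¬((◇□((q ∨ ¬p) → ¬q) → ((q ∨ ¬p) → ¬q)) ∨ □(p → ¬p)):
1. ¬((◇□((q ∨ ¬p) → ¬q) → ((q ∨ ¬p) → ¬q)) ∨ □(p → ¬p)), u
2. ¬(◇□((q ∨ ¬p) → ¬q) → ((q ∨ ¬p) → ¬q)), u
3. ¬□(p → ¬p), u
4. ◇□((q ∨ ¬p) → ¬q), u
5. ¬((q ∨ ¬p) → ¬q), u
6. q ∨ ¬p, u
7. q, u
8. ¬p, u
9. ¬(p → ¬p), v
10. p, v
11. □((q ∨ ¬p) → ¬q), w
12. (q ∨ ¬p) → ¬q, u
13. (q ∨ ¬p) → ¬q, v
14. (q ∨ ¬p) → ¬q, w
15. ¬(q ∨ ¬p), u
16. ¬q, u
17. p, u
Accessibility: uRu, uRv, uRw, vRu, vRv, vRw, wRu, wRv, wRw
Branch closes: q and ¬q both at u.
Every branch closes (one shown): valid in S5.

S5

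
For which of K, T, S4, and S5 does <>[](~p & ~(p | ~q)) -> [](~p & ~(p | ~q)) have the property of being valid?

S5

S4-tableau for the negation ~(<>[](~p & ~(p | ~q)) -> [](~p & ~(p | ~q))):
1. ~(<>[](~p & ~(p | ~q)) -> [](~p & ~(p | ~q))), 0
2. <>[](~p & ~(p | ~q)), 0   [~->-rule on 1]
3. ~[](~p & ~(p | ~q)), 0   [~->-rule on 1]
4. [](~p & ~(p | ~q)), 1   [<>-rule on 2: fresh world 1, 0R1]
5. ~p & ~(p | ~q), 1   [[]-rule on 4 via 1R1]
6. ~p, 1   [&-rule on 5]
7. ~(p | ~q), 1   [&-rule on 5]
8. q, 1   [~|-rule on 7]
9. ~(~p & ~(p | ~q)), 2   [~[]-rule on 3: fresh world 2, 0R2]
10. p | ~q, 2   [~&-rule on 9 (branches; this branch)]
11. ~q, 2   [|-rule on 10 (branches; this branch)]
Accessibility: 0R0, 0R1, 0R2, 1R1, 2R2
Complete open branch: countermodel on an S4-frame, so not valid in S4, nor in K, T (the same frame is also a K-frame and a T-frame).
S5-tableau for the negation ~(<>[](~p & ~(p | ~q)) -> [](~p & ~(p | ~q))):
1. ~(<>[](~p & ~(p | ~q)) -> [](~p & ~(p | ~q))), 0
2. <>[](~p & ~(p | ~q)), 0   [~->-rule on 1]
3. ~[](~p & ~(p | ~q)), 0   [~->-rule on 1]
4. [](~p & ~(p | ~q)), 1   [<>-rule on 2: fresh world 1, 0R1]
5. ~p & ~(p | ~q), 0   [[]-rule on 4 via 1R0]
6. ~p, 0   [&-rule on 5]
7. ~(p | ~q), 0   [&-rule on 5]
8. q, 0   [~|-rule on 7]
9. ~p & ~(p | ~q), 1   [[]-rule on 4 via 1R1]
10. ~p, 1   [&-rule on 9]
11. ~(p | ~q), 1   [&-rule on 9]
12. q, 1   [~|-rule on 11]
13. ~(~p & ~(p | ~q)), 2   [~[]-rule on 3: fresh world 2, 0R2]
14. ~p & ~(p | ~q), 2   [[]-rule on 4 via 1R2]
15. ~p, 2   [&-rule on 14]
16. ~(p | ~q), 2   [&-rule on 14]
17. q, 2   [~|-rule on 16]
18. p | ~q, 2   [~&-rule on 13 (branches; this branch)]
19. ~q, 2   [|-rule on 18 (branches; this branch)]
Accessibility: 0R0, 0R1, 0R2, 1R0, 1R1, 1R2, 2R0, 2R1, 2R2
Branch closes: q and ~q both at 2.
Every branch closes (one shown): valid in S5.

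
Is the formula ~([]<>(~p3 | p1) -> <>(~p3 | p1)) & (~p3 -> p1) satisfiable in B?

1. ~([]<>(~p3 | p1) -> <>(~p3 | p1)) & (~p3 -> p1), w0
2. ~([]<>(~p3 | p1) -> <>(~p3 | p1)), w0
3. ~p3 -> p1, w0
4. []<>(~p3 | p1), w0
5. ~<>(~p3 | p1), w0
6. <>(~p3 | p1), w0
7. ~(~p3 | p1), w0
8. p3, w0
9. ~p1, w0
10. ~p3 | p1, w1
11. <>(~p3 | p1), w1
12. ~(~p3 | p1), w1
13. p3, w1
14. ~p1, w1
15. p1, w1
Accessibility: w0Rw0, w0Rw1, w1Rw0, w1Rw1
Branch closes: p1 and ~p1 both at w1.
Every branch closes; the branch above is one of them.

Unsatisfiable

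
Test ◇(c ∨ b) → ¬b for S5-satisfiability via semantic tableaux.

1. ◇(c ∨ b) → ¬b, 0
2. ¬b, 0   [→-rule on 1 (branches; this branch)]
Accessibility: 0R0

Yes, satisfiable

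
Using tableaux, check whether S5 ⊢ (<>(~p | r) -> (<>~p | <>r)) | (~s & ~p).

Yes, valid

Tableau for the negation ~((<>(~p | r) -> (<>~p | <>r)) | (~s & ~p)):
1. ~((<>(~p | r) -> (<>~p | <>r)) | (~s & ~p)), w0
2. ~(<>(~p | r) -> (<>~p | <>r)), w0   [~|-rule on 1]
3. ~(~s & ~p), w0   [~|-rule on 1]
4. <>(~p | r), w0   [~->-rule on 2]
5. ~(<>~p | <>r), w0   [~->-rule on 2]
6. ~<>~p, w0   [~|-rule on 5]
7. ~<>r, w0   [~|-rule on 5]
8. p, w0   [~<>-rule on 6 via w0Rw0]
9. ~r, w0   [~<>-rule on 7 via w0Rw0]
10. ~p | r, w1   [<>-rule on 4: fresh world w1, w0Rw1]
11. p, w1   [~<>-rule on 6 via w0Rw1]
12. ~r, w1   [~<>-rule on 7 via w0Rw1]
13. r, w1   [|-rule on 10 (branches; this branch)]
Accessibility: w0Rw0, w0Rw1, w1Rw0, w1Rw1
Branch closes: r and ~r both at w1.
Every branch of the negation's tableau closes; the branch above is one of them.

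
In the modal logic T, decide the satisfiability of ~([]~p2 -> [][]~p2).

Satisfiable

1. ~([]~p2 -> [][]~p2), u
2. []~p2, u   [~->-rule on 1]
3. ~[][]~p2, u   [~->-rule on 1]
4. ~p2, u   [[]-rule on 2 via uRu]
5. ~[]~p2, v   [~[]-rule on 3: fresh world v, uRv]
6. ~p2, v   [[]-rule on 2 via uRv]
7. p2, w   [~[]-rule on 5: fresh world w, vRw]
Accessibility: uRu, uRv, vRv, vRw, wRw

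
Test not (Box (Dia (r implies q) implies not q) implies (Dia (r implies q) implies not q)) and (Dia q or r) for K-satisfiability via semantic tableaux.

Yes, satisfiable

1. not (Box (Dia (r implies q) implies not q) implies (Dia (r implies q) implies not q)) and (Dia q or r), 0
2. not (Box (Dia (r implies q) implies not q) implies (Dia (r implies q) implies not q)), 0   [and-rule on 1]
3. Dia q or r, 0   [and-rule on 1]
4. Box (Dia (r implies q) implies not q), 0   [neg-implies-rule on 2]
5. not (Dia (r implies q) implies not q), 0   [neg-implies-rule on 2]
6. Dia (r implies q), 0   [neg-implies-rule on 5]
7. q, 0   [neg-implies-rule on 5]
8. r, 0   [or-rule on 3 (branches; this branch)]
9. r implies q, 1   [Dia-rule on 6: fresh world 1, 0R1]
10. Dia (r implies q) implies not q, 1   [Box-rule on 4 via 0R1]
11. q, 1   [implies-rule on 9 (branches; this branch)]
12. not Dia (r implies q), 1   [implies-rule on 10 (branches; this branch)]
Accessibility: 0R1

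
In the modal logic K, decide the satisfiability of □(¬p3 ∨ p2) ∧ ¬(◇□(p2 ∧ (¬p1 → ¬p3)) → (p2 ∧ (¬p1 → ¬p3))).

1. □(¬p3 ∨ p2) ∧ ¬(◇□(p2 ∧ (¬p1 → ¬p3)) → (p2 ∧ (¬p1 → ¬p3))), w0
2. □(¬p3 ∨ p2), w0   [∧-rule on 1]
3. ¬(◇□(p2 ∧ (¬p1 → ¬p3)) → (p2 ∧ (¬p1 → ¬p3))), w0   [∧-rule on 1]
4. ◇□(p2 ∧ (¬p1 → ¬p3)), w0   [¬→-rule on 3]
5. ¬(p2 ∧ (¬p1 → ¬p3)), w0   [¬→-rule on 3]
6. ¬(¬p1 → ¬p3), w0   [¬∧-rule on 5 (branches; this branch)]
7. ¬p1, w0   [¬→-rule on 6]
8. p3, w0   [¬→-rule on 6]
9. □(p2 ∧ (¬p1 → ¬p3)), w1   [◇-rule on 4: fresh world w1, w0Rw1]
10. ¬p3 ∨ p2, w1   [□-rule on 2 via w0Rw1]
11. p2, w1   [∨-rule on 10 (branches; this branch)]
Accessibility: w0Rw1

Yes, satisfiable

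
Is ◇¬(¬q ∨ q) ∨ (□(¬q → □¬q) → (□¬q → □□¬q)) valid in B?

Tableau for the negation ¬(◇¬(¬q ∨ q) ∨ (□(¬q → □¬q) → (□¬q → □□¬q))):
1. ¬(◇¬(¬q ∨ q) ∨ (□(¬q → □¬q) → (□¬q → □□¬q))), w0
2. ¬◇¬(¬q ∨ q), w0
3. ¬(□(¬q → □¬q) → (□¬q → □□¬q)), w0
4. □(¬q → □¬q), w0
5. ¬(□¬q → □□¬q), w0
6. □¬q, w0
7. ¬□□¬q, w0
8. ¬q ∨ q, w0
9. ¬q → □¬q, w0
10. ¬q, w0
11. ¬□¬q, w1
12. ¬q ∨ q, w1
13. ¬q → □¬q, w1
14. ¬q, w1
15. □¬q, w1
16. q, w2
17. ¬q, w2
Accessibility: w0Rw0, w0Rw1, w1Rw0, w1Rw1, w1Rw2, w2Rw1, w2Rw2
Branch closes: q and ¬q both at w2.
All branches of the negation close; one closing branch shown above.

Valid in B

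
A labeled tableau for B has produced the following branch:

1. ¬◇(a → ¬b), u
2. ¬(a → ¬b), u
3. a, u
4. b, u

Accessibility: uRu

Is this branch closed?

No world carries both an atom and its negation.

Not closed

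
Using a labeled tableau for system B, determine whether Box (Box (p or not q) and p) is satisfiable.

1. Box (Box (p or not q) and p), 0
2. Box (p or not q) and p, 0
3. Box (p or not q), 0
4. p, 0
5. p or not q, 0
6. not q, 0
Accessibility: 0R0

Satisfiable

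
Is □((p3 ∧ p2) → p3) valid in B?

Tableau for the negation ¬□((p3 ∧ p2) → p3):
1. ¬□((p3 ∧ p2) → p3), u
2. ¬((p3 ∧ p2) → p3), v
3. p3 ∧ p2, v
4. ¬p3, v
5. p3, v
6. p2, v
Accessibility: uRu, uRv, vRu, vRv
Branch closes: p3 and ¬p3 both at v.
Every branch of the negation's tableau closes; the branch above is one of them.

Valid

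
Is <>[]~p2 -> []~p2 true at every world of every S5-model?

Valid in S5

Tableau for the negation ~(<>[]~p2 -> []~p2):
1. ~(<>[]~p2 -> []~p2), u
2. <>[]~p2, u   [~->-rule on 1]
3. ~[]~p2, u   [~->-rule on 1]
4. []~p2, v   [<>-rule on 2: fresh world v, uRv]
5. ~p2, u   [[]-rule on 4 via vRu]
6. ~p2, v   [[]-rule on 4 via vRv]
7. p2, w   [~[]-rule on 3: fresh world w, uRw]
8. ~p2, w   [[]-rule on 4 via vRw]
Accessibility: uRu, uRv, uRw, vRu, vRv, vRw, wRu, wRv, wRw
Branch closes: p2 and ~p2 both at w.
Every branch of the negation's tableau closes; the branch above is one of them.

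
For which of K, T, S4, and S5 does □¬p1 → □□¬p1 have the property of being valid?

T-tableau for the negation ¬(□¬p1 → □□¬p1):
1. ¬(□¬p1 → □□¬p1), u
2. □¬p1, u   [¬→-rule on 1]
3. ¬□□¬p1, u   [¬→-rule on 1]
4. ¬p1, u   [□-rule on 2 via uRu]
5. ¬□¬p1, v   [¬□-rule on 3: fresh world v, uRv]
6. ¬p1, v   [□-rule on 2 via uRv]
7. p1, w   [¬□-rule on 5: fresh world w, vRw]
Accessibility: uRu, uRv, vRv, vRw, wRw
Complete open branch: countermodel on a T-frame, so not valid in T, nor in K (the same frame is also a K-frame).
S4-tableau for the negation ¬(□¬p1 → □□¬p1):
1. ¬(□¬p1 → □□¬p1), u
2. □¬p1, u   [¬→-rule on 1]
3. ¬□□¬p1, u   [¬→-rule on 1]
4. ¬p1, u   [□-rule on 2 via uRu]
5. ¬□¬p1, v   [¬□-rule on 3: fresh world v, uRv]
6. ¬p1, v   [□-rule on 2 via uRv]
7. p1, w   [¬□-rule on 5: fresh world w, vRw]
8. ¬p1, w   [□-rule on 2 via uRw]
Accessibility: uRu, uRv, uRw, vRv, vRw, wRw
Branch closes: p1 and ¬p1 both at w.
Every branch closes (one shown): valid in S4, hence also in S5 (every theorem of S4 is a theorem of S5).

S4, S5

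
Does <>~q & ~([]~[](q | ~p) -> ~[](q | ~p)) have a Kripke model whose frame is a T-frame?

1. <>~q & ~([]~[](q | ~p) -> ~[](q | ~p)), 0
2. <>~q, 0
3. ~([]~[](q | ~p) -> ~[](q | ~p)), 0
4. []~[](q | ~p), 0
5. [](q | ~p), 0
6. ~[](q | ~p), 0
7. q | ~p, 0
8. ~p, 0
9. ~q, 1
10. ~[](q | ~p), 1
11. q | ~p, 1
12. ~p, 1
13. ~(q | ~p), 2
14. ~q, 2
15. p, 2
16. ~[](q | ~p), 2
17. q | ~p, 2
18. ~p, 2
Accessibility: 0R0, 0R1, 0R2, 1R1, 2R2
Branch closes: p and ~p both at 2.
Every branch closes; the branch above is one of them.

Unsatisfiable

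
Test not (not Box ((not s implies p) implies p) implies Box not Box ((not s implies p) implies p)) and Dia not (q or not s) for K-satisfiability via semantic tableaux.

Yes, satisfiable

1. not (not Box ((not s implies p) implies p) implies Box not Box ((not s implies p) implies p)) and Dia not (q or not s), 0
2. not (not Box ((not s implies p) implies p) implies Box not Box ((not s implies p) implies p)), 0
3. Dia not (q or not s), 0
4. not Box ((not s implies p) implies p), 0
5. not Box not Box ((not s implies p) implies p), 0
6. not (q or not s), 1
7. not q, 1
8. s, 1
9. not ((not s implies p) implies p), 2
10. not s implies p, 2
11. not p, 2
12. s, 2
13. Box ((not s implies p) implies p), 3
Accessibility: 0R1, 0R2, 0R3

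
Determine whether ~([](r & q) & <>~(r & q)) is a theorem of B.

Valid in B

Tableau for the negation [](r & q) & <>~(r & q):
1. [](r & q) & <>~(r & q), u
2. [](r & q), u
3. <>~(r & q), u
4. r & q, u
5. r, u
6. q, u
7. ~(r & q), v
8. r & q, v
9. r, v
10. q, v
11. ~q, v
Accessibility: uRu, uRv, vRu, vRv
Branch closes: q and ~q both at v.
All branches of the negation close; one closing branch shown above.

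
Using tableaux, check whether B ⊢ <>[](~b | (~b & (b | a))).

Tableau for the negation ~<>[](~b | (~b & (b | a))):
1. ~<>[](~b | (~b & (b | a))), w0
2. ~[](~b | (~b & (b | a))), w0
3. ~(~b | (~b & (b | a))), w1
4. b, w1
5. ~(~b & (b | a)), w1
6. ~[](~b | (~b & (b | a))), w1
7. ~(~b | (~b & (b | a))), w2
8. b, w2
9. ~(~b & (b | a)), w2
Accessibility: w0Rw0, w0Rw1, w1Rw0, w1Rw1, w1Rw2, w2Rw1, w2Rw2
The negation has an open branch (countermodel exists).

Invalid (countermodel exists)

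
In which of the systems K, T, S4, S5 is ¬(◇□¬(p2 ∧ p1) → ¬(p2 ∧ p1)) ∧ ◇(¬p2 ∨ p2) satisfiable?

S5-tableau for the formula:
1. ¬(◇□¬(p2 ∧ p1) → ¬(p2 ∧ p1)) ∧ ◇(¬p2 ∨ p2), 0
2. ¬(◇□¬(p2 ∧ p1) → ¬(p2 ∧ p1)), 0   [∧-rule on 1]
3. ◇(¬p2 ∨ p2), 0   [∧-rule on 1]
4. ◇□¬(p2 ∧ p1), 0   [¬→-rule on 2]
5. p2 ∧ p1, 0   [¬→-rule on 2]
6. p2, 0   [∧-rule on 5]
7. p1, 0   [∧-rule on 5]
8. ¬p2 ∨ p2, 1   [◇-rule on 3: fresh world 1, 0R1]
9. p2, 1   [∨-rule on 8 (branches; this branch)]
10. □¬(p2 ∧ p1), 2   [◇-rule on 4: fresh world 2, 0R2]
11. ¬(p2 ∧ p1), 0   [□-rule on 10 via 2R0]
12. ¬(p2 ∧ p1), 1   [□-rule on 10 via 2R1]
13. ¬(p2 ∧ p1), 2   [□-rule on 10 via 2R2]
14. ¬p1, 0   [¬∧-rule on 11 (branches; this branch)]
Accessibility: 0R0, 0R1, 0R2, 1R0, 1R1, 1R2, 2R0, 2R1, 2R2
Branch closes: p1 and ¬p1 both at 0.
Every branch closes (one shown): unsatisfiable in S5.
S4-tableau for the formula:
1. ¬(◇□¬(p2 ∧ p1) → ¬(p2 ∧ p1)) ∧ ◇(¬p2 ∨ p2), 0
2. ¬(◇□¬(p2 ∧ p1) → ¬(p2 ∧ p1)), 0   [∧-rule on 1]
3. ◇(¬p2 ∨ p2), 0   [∧-rule on 1]
4. ◇□¬(p2 ∧ p1), 0   [¬→-rule on 2]
5. p2 ∧ p1, 0   [¬→-rule on 2]
6. p2, 0   [∧-rule on 5]
7. p1, 0   [∧-rule on 5]
8. ¬p2 ∨ p2, 1   [◇-rule on 3: fresh world 1, 0R1]
9. p2, 1   [∨-rule on 8 (branches; this branch)]
10. □¬(p2 ∧ p1), 2   [◇-rule on 4: fresh world 2, 0R2]
11. ¬(p2 ∧ p1), 2   [□-rule on 10 via 2R2]
12. ¬p1, 2   [¬∧-rule on 11 (branches; this branch)]
Accessibility: 0R0, 0R1, 0R2, 1R1, 2R2
Complete open branch: satisfiable in S4, hence also in K, T (this S4-model is also a K-model and a T-model).

K, T, S4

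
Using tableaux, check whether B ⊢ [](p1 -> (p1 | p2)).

Valid in B

Tableau for the negation ~[](p1 -> (p1 | p2)):
1. ~[](p1 -> (p1 | p2)), 0
2. ~(p1 -> (p1 | p2)), 1
3. p1, 1
4. ~(p1 | p2), 1
5. ~p1, 1
6. ~p2, 1
Accessibility: 0R0, 0R1, 1R0, 1R1
Branch closes: p1 and ~p1 both at 1.
Every branch of the negation's tableau closes; the branch above is one of them.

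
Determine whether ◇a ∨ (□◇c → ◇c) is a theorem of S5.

Valid in S5

Tableau for the negation ¬(◇a ∨ (□◇c → ◇c)):
1. ¬(◇a ∨ (□◇c → ◇c)), u
2. ¬◇a, u
3. ¬(□◇c → ◇c), u
4. □◇c, u
5. ¬◇c, u
6. ¬a, u
7. ◇c, u
8. ¬c, u
9. c, v
10. ¬a, v
11. ◇c, v
12. ¬c, v
Accessibility: uRu, uRv, vRu, vRv
Branch closes: c and ¬c both at v.
All branches of the negation close; one closing branch shown above.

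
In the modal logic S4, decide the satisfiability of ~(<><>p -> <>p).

No, unsatisfiable

1. ~(<><>p -> <>p), w0
2. <><>p, w0
3. ~<>p, w0
4. ~p, w0
5. <>p, w1
6. ~p, w1
7. p, w2
8. ~p, w2
Accessibility: w0Rw0, w0Rw1, w0Rw2, w1Rw1, w1Rw2, w2Rw2
Branch closes: p and ~p both at w2.
All branches of the tableau close; one closing branch shown above.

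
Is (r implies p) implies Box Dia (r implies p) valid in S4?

Tableau for the negation not ((r implies p) implies Box Dia (r implies p)):
1. not ((r implies p) implies Box Dia (r implies p)), w0
2. r implies p, w0
3. not Box Dia (r implies p), w0
4. p, w0
5. not Dia (r implies p), w1
6. not (r implies p), w1
7. r, w1
8. not p, w1
Accessibility: w0Rw0, w0Rw1, w1Rw1
The negation has an open branch (countermodel exists).

Invalid (countermodel exists)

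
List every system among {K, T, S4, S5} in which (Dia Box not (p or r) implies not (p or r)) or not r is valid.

S5-tableau for the negation not ((Dia Box not (p or r) implies not (p or r)) or not r):
1. not ((Dia Box not (p or r) implies not (p or r)) or not r), u
2. not (Dia Box not (p or r) implies not (p or r)), u
3. r, u
4. Dia Box not (p or r), u
5. p or r, u
6. Box not (p or r), v
7. not (p or r), u
8. not p, u
9. not r, u
Accessibility: uRu, uRv, vRu, vRv
Branch closes: r and not r both at u.
Every branch closes (one shown): valid in S5.
S4-tableau for the negation not ((Dia Box not (p or r) implies not (p or r)) or not r):
1. not ((Dia Box not (p or r) implies not (p or r)) or not r), u
2. not (Dia Box not (p or r) implies not (p or r)), u
3. r, u
4. Dia Box not (p or r), u
5. p or r, u
6. Box not (p or r), v
7. not (p or r), v
8. not p, v
9. not r, v
Accessibility: uRu, uRv, vRv
Complete open branch: countermodel on an S4-frame, so not valid in S4, nor in K, T (the same frame is also a K-frame and a T-frame).

S5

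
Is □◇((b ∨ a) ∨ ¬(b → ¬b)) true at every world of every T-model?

Tableau for the negation ¬□◇((b ∨ a) ∨ ¬(b → ¬b)):
1. ¬□◇((b ∨ a) ∨ ¬(b → ¬b)), w0
2. ¬◇((b ∨ a) ∨ ¬(b → ¬b)), w1
3. ¬((b ∨ a) ∨ ¬(b → ¬b)), w1
4. ¬(b ∨ a), w1
5. b → ¬b, w1
6. ¬b, w1
7. ¬a, w1
Accessibility: w0Rw0, w0Rw1, w1Rw1
The negation has an open branch (countermodel exists).

Invalid (countermodel exists)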